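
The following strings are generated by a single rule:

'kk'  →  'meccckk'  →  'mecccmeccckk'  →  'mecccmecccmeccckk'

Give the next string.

Every step adds meccc at the front: s(k+1) = meccc·s(k).
Applying this once more to mecccmecccmeccckk:

mecccmecccmecccmeccckk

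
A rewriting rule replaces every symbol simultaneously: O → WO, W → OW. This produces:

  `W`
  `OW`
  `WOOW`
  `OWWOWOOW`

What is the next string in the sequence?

Rewriting each symbol of OWWOWOOW: O→WO, W→OW, W→OW, O→WO, W→OW, O→WO, O→WO, W→OW, which concatenates to WO OW OW WO OW WO WO OW.

WOOWOWWOOWWOWOOW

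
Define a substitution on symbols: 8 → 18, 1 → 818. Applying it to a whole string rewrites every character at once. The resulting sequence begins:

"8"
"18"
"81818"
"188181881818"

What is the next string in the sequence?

81818188181881818188181881818

Rewriting each symbol of 188181881818: 1→818, 8→18, 8→18, 1→818, 8→18, 1→818, 8→18, 8→18, 1→818, 8→18, 1→818, 8→18, which concatenates to 818 18 18 818 18 818 18 18 818 18 818 18.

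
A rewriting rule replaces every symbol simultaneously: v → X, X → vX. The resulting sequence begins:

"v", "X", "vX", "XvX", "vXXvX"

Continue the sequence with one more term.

Expanding vXXvX: v→X, X→vX, X→vX, v→X, X→vX. Concatenated: X vX vX X vX.

XvXvXXvX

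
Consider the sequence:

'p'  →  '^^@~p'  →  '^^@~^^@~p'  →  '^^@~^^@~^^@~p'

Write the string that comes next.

The strings grow by a fixed prefix ^^@~ each time.
One more step from ^^@~^^@~^^@~p gives the answer.

^^@~^^@~^^@~^^@~p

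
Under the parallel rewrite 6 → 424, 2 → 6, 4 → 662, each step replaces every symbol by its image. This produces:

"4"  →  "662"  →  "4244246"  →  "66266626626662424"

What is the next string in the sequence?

42442464244244246424424642442442466626662

Applying the rule to each of the 17 symbols of 66266626626662424 gives the pieces 424 424 6 424 424 424 6 424 424 6 424 424 424 6 662 6 662, which concatenate to the answer.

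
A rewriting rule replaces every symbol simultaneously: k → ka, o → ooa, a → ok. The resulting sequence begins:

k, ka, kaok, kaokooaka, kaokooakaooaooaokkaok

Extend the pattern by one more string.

Rewriting the 21 symbols of kaokooakaooaooaokkaok one by one yields ka ok ooa ka ooa ooa ok ka ok ooa ooa ok ooa ooa ok ooa ka ka ok ooa ka; concatenated:

kaokooakaooaooaokkaokooaooaokooaooaokooakakaokooaka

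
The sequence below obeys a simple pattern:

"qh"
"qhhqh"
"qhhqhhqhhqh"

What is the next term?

Every step duplicates the string with 'h' between the halves.
One more doubling of qhhqhhqhhqh gives the answer.

qhhqhhqhhqhhqhhqhhqhhqh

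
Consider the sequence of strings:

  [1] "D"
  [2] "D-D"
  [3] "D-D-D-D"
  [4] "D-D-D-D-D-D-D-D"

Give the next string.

Each string is two copies of the previous one joined by '-'.
One more doubling of D-D-D-D-D-D-D-D gives the answer.

D-D-D-D-D-D-D-D-D-D-D-D-D-D-D-D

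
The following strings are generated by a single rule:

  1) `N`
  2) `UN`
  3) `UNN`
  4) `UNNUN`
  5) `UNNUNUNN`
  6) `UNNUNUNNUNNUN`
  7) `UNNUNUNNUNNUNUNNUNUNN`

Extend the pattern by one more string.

UNNUNUNNUNNUNUNNUNUNNUNNUNUNNUNNUN

From term 3 onward, concatenate the last term with the second-to-last: UN·N = UNN, UNN·UN = UNNUN, …
The next term joins UNNUNUNNUNNUNUNNUNUNN and UNNUNUNNUNNUN.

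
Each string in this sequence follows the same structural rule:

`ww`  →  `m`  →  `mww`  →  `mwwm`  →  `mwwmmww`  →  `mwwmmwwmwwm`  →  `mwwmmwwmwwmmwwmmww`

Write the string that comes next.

mwwmmwwmwwmmwwmmwwmwwmmwwmwwm

Each term (from the third on) is the previous term followed by the one before it: term 3 = m·ww = mww.
The next term joins mwwmmwwmwwmmwwmmww and mwwmmwwmwwm.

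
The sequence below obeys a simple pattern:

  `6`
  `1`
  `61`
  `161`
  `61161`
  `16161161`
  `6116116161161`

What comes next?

161611616116116161161

From term 3 onward, concatenate the second-to-last term with the last: 6·1 = 61, 1·61 = 161, …
Continuing: 16161161 · 6116116161161 gives term 8.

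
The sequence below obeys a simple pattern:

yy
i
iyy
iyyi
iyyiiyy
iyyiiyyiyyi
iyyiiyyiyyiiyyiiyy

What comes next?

From term 3 onward, concatenate the last term with the second-to-last: i·yy = iyy, iyy·i = iyyi, …
Continuing: iyyiiyyiyyiiyyiiyy · iyyiiyyiyyi gives term 8.

iyyiiyyiyyiiyyiiyyiyyiiyyiyyi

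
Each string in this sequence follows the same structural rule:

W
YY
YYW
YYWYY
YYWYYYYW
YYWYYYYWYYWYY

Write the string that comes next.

YYWYYYYWYYWYYYYWYYYYW

From term 3 onward, concatenate the last term with the second-to-last: YY·W = YYW, YYW·YY = YYWYY, …
The next term joins YYWYYYYWYYWYY and YYWYYYYW.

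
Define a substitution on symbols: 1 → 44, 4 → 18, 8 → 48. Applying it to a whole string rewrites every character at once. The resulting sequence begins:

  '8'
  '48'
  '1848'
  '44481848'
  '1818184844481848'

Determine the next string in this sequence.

φ(1818184844481848) expands symbol-by-symbol to 44 48 44 48 44 48 18 48 18 18 18 48 44 48 18 48; joining the 16 pieces gives the next term.

44484448444818481818184844481848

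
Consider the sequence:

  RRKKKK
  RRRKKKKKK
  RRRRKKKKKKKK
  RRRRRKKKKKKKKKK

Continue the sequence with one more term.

RRRRRRKKKKKKKKKKKK

Each string has the form R^{n} K^{2n}, where the shown terms are n = 2, 3, 4, 5.
Setting n = 6 gives 6, 12 characters in each block.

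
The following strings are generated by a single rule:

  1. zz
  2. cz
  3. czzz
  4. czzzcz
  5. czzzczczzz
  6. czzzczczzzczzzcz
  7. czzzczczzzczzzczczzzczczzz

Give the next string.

From term 3 onward, concatenate the last term with the second-to-last: cz·zz = czzz, czzz·cz = czzzcz, …
So term 8 is czzzczczzzczzzczczzzczczzz·czzzczczzzczzzcz.

czzzczczzzczzzczczzzczczzzczzzczczzzczzzcz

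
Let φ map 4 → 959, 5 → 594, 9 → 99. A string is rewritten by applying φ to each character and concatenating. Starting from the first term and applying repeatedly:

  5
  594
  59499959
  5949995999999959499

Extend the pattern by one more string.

Rewriting the 19 symbols of 5949995999999959499 one by one yields 594 99 959 99 99 99 594 99 99 99 99 99 99 99 594 99 959 99 99; concatenated:

5949995999999959499999999999999594999599999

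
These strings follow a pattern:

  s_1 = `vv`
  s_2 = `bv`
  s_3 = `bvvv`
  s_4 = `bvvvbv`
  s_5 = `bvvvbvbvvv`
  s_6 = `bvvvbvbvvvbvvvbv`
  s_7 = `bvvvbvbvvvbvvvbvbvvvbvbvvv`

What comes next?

bvvvbvbvvvbvvvbvbvvvbvbvvvbvvvbvbvvvbvvvbv

This is a Fibonacci-style word recurrence s(k) = s(k−1)·s(k−2): e.g. bv·vv = bvvv.
So term 8 is bvvvbvbvvvbvvvbvbvvvbvbvvv·bvvvbvbvvvbvvvbv.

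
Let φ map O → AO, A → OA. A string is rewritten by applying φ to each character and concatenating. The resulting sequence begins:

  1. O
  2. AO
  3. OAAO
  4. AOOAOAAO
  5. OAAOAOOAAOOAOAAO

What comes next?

AOOAOAAOOAAOAOOAOAAOAOOAAOOAOAAO

Applying the rule to each of the 16 symbols of OAAOAOOAAOOAOAAO gives the pieces AO OA OA AO OA AO AO OA OA AO AO OA AO OA OA AO, which concatenate to the answer.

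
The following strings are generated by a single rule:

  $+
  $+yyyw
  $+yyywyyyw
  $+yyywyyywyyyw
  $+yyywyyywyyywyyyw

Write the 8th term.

Every step adds yyyw to the end: s(k+1) = s(k)·yyyw.
From $+yyywyyywyyywyyyw, 3 further steps: $+yyywyyywyyywyyyw → $+yyywyyywyyywyyywyyyw → $+yyywyyywyyywyyywyyywyyyw → (answer).

$+yyywyyywyyywyyywyyywyyywyyyw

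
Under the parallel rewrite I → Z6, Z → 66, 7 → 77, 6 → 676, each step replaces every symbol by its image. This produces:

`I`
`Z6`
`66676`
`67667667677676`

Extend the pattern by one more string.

Applying the rule to each of the 14 symbols of 67667667677676 gives the pieces 676 77 676 676 77 676 676 77 676 77 77 676 77 676, which concatenate to the answer.

676776766767767667677676777767677676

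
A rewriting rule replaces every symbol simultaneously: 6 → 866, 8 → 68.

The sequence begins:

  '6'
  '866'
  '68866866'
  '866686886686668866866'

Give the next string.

Applying the rule to each of the 21 symbols of 866686886686668866866 gives the pieces 68 866 866 866 68 866 68 68 866 866 68 866 866 866 68 68 866 866 68 866 866, which concatenate to the answer.

6886686686668866686886686668866866866686886686668866866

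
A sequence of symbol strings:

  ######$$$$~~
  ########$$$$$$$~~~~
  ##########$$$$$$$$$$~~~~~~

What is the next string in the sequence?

Reading off run lengths: # runs 6, 8, 10; $ runs 4, 7, 10; ~ runs 2, 4, 6 — each is linear in n, where the shown terms are n = 2, 3, 4.
Setting n = 5 gives 12, 13, 8 characters in each block.

############$$$$$$$$$$$$$~~~~~~~~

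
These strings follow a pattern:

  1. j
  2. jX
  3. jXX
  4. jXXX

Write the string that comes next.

The strings grow by a fixed suffix X each time.
Applying this once more to jXXX:

jXXXX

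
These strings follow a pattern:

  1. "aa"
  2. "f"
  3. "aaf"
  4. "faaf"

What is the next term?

aaffaaf

This is a Fibonacci-style word recurrence s(k) = s(k−2)·s(k−1): e.g. aa·f = aaf.
Continuing: aaf · faaf gives term 5.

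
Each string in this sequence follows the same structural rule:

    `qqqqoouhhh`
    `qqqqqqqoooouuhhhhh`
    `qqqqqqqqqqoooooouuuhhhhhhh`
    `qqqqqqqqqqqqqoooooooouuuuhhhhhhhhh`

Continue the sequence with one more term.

Each string has the form q^{3n+1} o^{2n} u^{n} h^{2n+1} (n = 1, 2, …).
Setting n = 5 gives 16, 10, 5, 11 characters in each block.

qqqqqqqqqqqqqqqqoooooooooouuuuuhhhhhhhhhhh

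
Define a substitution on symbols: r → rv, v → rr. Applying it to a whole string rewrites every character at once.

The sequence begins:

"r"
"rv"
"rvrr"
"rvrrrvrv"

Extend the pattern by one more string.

Expanding rvrrrvrv: r→rv, v→rr, r→rv, r→rv, r→rv, v→rr, r→rv, v→rr. Concatenated: rv rr rv rv rv rr rv rr.

rvrrrvrvrvrrrvrr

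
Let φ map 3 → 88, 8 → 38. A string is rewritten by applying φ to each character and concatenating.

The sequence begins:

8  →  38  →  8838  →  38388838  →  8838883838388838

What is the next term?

Rewriting the 16 symbols of 8838883838388838 one by one yields 38 38 88 38 38 38 88 38 88 38 88 38 38 38 88 38; concatenated:

38388838383888388838883838388838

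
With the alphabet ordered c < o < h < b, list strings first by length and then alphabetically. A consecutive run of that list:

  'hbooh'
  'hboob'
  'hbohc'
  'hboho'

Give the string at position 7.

hbobc

Continuing the enumeration 3 steps past hboho: hboho → hbohh → hbohb → (answer).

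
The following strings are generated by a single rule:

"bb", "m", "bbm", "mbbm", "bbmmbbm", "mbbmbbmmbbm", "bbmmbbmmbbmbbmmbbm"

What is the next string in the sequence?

mbbmbbmmbbmbbmmbbmmbbmbbmmbbm

From term 3 onward, concatenate the second-to-last term with the last: bb·m = bbm, m·bbm = mbbm, …
Continuing: mbbmbbmmbbm · bbmmbbmmbbmbbmmbbm gives term 8.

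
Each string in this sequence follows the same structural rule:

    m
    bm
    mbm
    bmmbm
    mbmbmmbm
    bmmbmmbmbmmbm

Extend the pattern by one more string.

Each term (from the third on) is the two preceding terms concatenated in order: term 3 = m·bm = mbm.
Continuing: mbmbmmbm · bmmbmmbmbmmbm gives term 7.

mbmbmmbmbmmbmmbmbmmbm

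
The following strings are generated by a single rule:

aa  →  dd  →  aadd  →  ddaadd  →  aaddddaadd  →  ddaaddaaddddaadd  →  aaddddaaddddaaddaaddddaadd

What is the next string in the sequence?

ddaaddaaddddaaddaaddddaaddddaaddaaddddaadd

Each term (from the third on) is the two preceding terms concatenated in order: term 3 = aa·dd = aadd.
So term 8 is ddaaddaaddddaadd·aaddddaaddddaaddaaddddaadd.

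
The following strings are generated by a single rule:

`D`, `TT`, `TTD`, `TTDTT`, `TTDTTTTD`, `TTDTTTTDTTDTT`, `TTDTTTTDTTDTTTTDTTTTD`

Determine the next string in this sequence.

From term 3 onward, concatenate the last term with the second-to-last: TT·D = TTD, TTD·TT = TTDTT, …
Continuing: TTDTTTTDTTDTTTTDTTTTD · TTDTTTTDTTDTT gives term 8.

TTDTTTTDTTDTTTTDTTTTDTTDTTTTDTTDTT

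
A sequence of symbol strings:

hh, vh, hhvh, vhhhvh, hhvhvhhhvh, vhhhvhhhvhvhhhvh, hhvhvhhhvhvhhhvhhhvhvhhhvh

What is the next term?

vhhhvhhhvhvhhhvhhhvhvhhhvhvhhhvhhhvhvhhhvh

From term 3 onward, concatenate the second-to-last term with the last: hh·vh = hhvh, vh·hhvh = vhhhvh, …
The next term joins vhhhvhhhvhvhhhvh and hhvhvhhhvhvhhhvhhhvhvhhhvh.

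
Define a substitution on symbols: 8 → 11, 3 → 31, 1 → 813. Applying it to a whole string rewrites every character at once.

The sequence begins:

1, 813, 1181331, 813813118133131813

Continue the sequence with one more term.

Applying the rule to each of the 18 symbols of 813813118133131813 gives the pieces 11 813 31 11 813 31 813 813 11 813 31 31 813 31 813 11 813 31, which concatenate to the answer.

11813311181331813813118133131813318131181331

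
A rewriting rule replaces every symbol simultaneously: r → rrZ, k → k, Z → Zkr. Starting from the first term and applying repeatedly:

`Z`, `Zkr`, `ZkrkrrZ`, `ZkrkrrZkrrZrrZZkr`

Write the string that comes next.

Rewriting the 17 symbols of ZkrkrrZkrrZrrZZkr one by one yields Zkr k rrZ k rrZ rrZ Zkr k rrZ rrZ Zkr rrZ rrZ Zkr Zkr k rrZ; concatenated:

ZkrkrrZkrrZrrZZkrkrrZrrZZkrrrZrrZZkrZkrkrrZ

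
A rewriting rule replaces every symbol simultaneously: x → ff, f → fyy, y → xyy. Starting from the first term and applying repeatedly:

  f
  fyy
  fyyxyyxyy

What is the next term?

Apply φ to fyyxyyxyy symbol by symbol: f→fyy, y→xyy, y→xyy, x→ff, y→xyy, y→xyy, x→ff, y→xyy, y→xyy; joined: fyy xyy xyy ff xyy xyy ff xyy xyy.

fyyxyyxyyffxyyxyyffxyyxyy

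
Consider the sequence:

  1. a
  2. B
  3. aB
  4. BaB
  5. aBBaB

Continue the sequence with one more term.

From term 3 onward, concatenate the second-to-last term with the last: a·B = aB, B·aB = BaB, …
The next term joins BaB and aBBaB.

BaBaBBaB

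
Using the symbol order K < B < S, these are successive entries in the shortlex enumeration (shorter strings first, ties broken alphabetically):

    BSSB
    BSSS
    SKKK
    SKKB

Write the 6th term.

Continuing the enumeration 2 steps past SKKB: SKKB → SKKS → (answer).

SKBK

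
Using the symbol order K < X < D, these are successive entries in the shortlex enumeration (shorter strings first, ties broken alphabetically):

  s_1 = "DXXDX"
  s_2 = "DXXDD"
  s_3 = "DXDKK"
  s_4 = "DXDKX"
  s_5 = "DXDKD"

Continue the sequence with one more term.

Treat DXDKD as a base-3 numeral over the given alphabet and add one, carrying through any trailing D's.

DXDXK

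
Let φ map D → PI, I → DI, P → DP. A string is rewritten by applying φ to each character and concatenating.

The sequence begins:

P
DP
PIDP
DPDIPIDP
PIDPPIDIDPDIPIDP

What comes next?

φ(PIDPPIDIDPDIPIDP) expands symbol-by-symbol to DP DI PI DP DP DI PI DI PI DP PI DI DP DI PI DP; joining the 16 pieces gives the next term.

DPDIPIDPDPDIPIDIPIDPPIDIDPDIPIDP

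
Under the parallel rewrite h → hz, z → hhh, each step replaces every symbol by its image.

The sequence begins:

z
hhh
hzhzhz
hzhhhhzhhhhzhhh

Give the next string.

φ(hzhhhhzhhhhzhhh) expands symbol-by-symbol to hz hhh hz hz hz hz hhh hz hz hz hz hhh hz hz hz; joining the 15 pieces gives the next term.

hzhhhhzhzhzhzhhhhzhzhzhzhhhhzhzhz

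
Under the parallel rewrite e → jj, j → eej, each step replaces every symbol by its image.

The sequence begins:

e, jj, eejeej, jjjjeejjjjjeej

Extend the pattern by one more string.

Applying the rule to each of the 14 symbols of jjjjeejjjjjeej gives the pieces eej eej eej eej jj jj eej eej eej eej eej jj jj eej, which concatenate to the answer.

eejeejeejeejjjjjeejeejeejeejeejjjjjeej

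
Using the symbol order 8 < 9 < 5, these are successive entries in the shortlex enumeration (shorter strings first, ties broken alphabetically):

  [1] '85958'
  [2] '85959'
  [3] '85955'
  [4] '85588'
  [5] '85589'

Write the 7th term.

85598

Advancing 2 positions from 85589 through 85589 → 85585 reaches term 7.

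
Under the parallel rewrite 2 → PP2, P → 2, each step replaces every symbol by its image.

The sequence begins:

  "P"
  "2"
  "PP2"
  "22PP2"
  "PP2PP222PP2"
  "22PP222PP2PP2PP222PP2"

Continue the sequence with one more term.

Rewriting the 21 symbols of 22PP222PP2PP2PP222PP2 one by one yields PP2 PP2 2 2 PP2 PP2 PP2 2 2 PP2 2 2 PP2 2 2 PP2 PP2 PP2 2 2 PP2; concatenated:

PP2PP222PP2PP2PP222PP222PP222PP2PP2PP222PP2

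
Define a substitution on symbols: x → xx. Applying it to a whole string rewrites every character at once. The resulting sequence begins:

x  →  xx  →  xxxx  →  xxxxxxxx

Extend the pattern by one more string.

xxxxxxxxxxxxxxxx

Rewriting each symbol of xxxxxxxx: x→xx, x→xx, x→xx, x→xx, x→xx, x→xx, x→xx, x→xx, which concatenates to xx xx xx xx xx xx xx xx.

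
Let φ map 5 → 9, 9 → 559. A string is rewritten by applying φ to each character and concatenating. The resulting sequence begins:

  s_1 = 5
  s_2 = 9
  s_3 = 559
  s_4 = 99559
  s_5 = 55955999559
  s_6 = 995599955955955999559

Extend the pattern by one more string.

Rewriting the 21 symbols of 995599955955955999559 one by one yields 559 559 9 9 559 559 559 9 9 559 9 9 559 9 9 559 559 559 9 9 559; concatenated:

5595599955955955999559995599955955955999559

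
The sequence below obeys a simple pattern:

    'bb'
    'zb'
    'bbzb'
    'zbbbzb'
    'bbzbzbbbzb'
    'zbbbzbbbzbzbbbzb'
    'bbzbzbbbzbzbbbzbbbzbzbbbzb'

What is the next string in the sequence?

zbbbzbbbzbzbbbzbbbzbzbbbzbzbbbzbbbzbzbbbzb

This is a Fibonacci-style word recurrence s(k) = s(k−2)·s(k−1): e.g. bb·zb = bbzb.
Continuing: zbbbzbbbzbzbbbzb · bbzbzbbbzbzbbbzbbbzbzbbbzb gives term 8.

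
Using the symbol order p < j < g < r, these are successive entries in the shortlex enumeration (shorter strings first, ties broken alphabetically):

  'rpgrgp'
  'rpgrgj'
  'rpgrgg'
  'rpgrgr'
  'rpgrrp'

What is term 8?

Advancing 3 positions from rpgrrp through rpgrrp → rpgrrj → rpgrrg reaches term 8.

rpgrrr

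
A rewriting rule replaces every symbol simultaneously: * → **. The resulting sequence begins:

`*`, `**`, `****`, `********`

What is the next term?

****************

Rewriting each symbol of ********: *→**, *→**, *→**, *→**, *→**, *→**, *→**, *→**, which concatenates to ** ** ** ** ** ** ** **.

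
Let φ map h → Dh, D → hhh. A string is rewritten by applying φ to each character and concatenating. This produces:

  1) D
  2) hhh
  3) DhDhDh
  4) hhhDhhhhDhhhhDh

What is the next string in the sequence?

DhDhDhhhhDhDhDhDhhhhDhDhDhDhhhhDh

φ(hhhDhhhhDhhhhDh) expands symbol-by-symbol to Dh Dh Dh hhh Dh Dh Dh Dh hhh Dh Dh Dh Dh hhh Dh; joining the 15 pieces gives the next term.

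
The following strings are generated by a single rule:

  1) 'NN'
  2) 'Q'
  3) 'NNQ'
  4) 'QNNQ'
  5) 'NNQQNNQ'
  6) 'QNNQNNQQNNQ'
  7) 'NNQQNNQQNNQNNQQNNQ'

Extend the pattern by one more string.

Each term (from the third on) is the two preceding terms concatenated in order: term 3 = NN·Q = NNQ.
So term 8 is QNNQNNQQNNQ·NNQQNNQQNNQNNQQNNQ.

QNNQNNQQNNQNNQQNNQQNNQNNQQNNQ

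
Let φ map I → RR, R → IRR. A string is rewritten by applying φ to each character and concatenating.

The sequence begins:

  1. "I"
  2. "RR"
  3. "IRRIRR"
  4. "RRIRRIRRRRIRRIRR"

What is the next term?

Rewriting the 16 symbols of RRIRRIRRRRIRRIRR one by one yields IRR IRR RR IRR IRR RR IRR IRR IRR IRR RR IRR IRR RR IRR IRR; concatenated:

IRRIRRRRIRRIRRRRIRRIRRIRRIRRRRIRRIRRRRIRRIRR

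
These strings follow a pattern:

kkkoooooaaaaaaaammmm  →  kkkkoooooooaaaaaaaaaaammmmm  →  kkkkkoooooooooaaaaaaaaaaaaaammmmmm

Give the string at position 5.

Each string has the form k^{n+1} o^{2n+1} a^{3n+2} m^{n+2}, where the shown terms are n = 2, 3, 4.
Setting n = 6 gives 7, 13, 20, 8 characters in each block.

kkkkkkkoooooooooooooaaaaaaaaaaaaaaaaaaaammmmmmmm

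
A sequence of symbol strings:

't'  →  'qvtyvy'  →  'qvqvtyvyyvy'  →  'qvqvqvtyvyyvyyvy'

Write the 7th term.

qvqvqvqvqvqvtyvyyvyyvyyvyyvyyvy

Each term wraps the previous one in qv on the left and yvy on the right.
From qvqvqvtyvyyvyyvy, 3 further steps: qvqvqvtyvyyvyyvy → qvqvqvqvtyvyyvyyvyyvy → qvqvqvqvqvtyvyyvyyvyyvyyvy → (answer).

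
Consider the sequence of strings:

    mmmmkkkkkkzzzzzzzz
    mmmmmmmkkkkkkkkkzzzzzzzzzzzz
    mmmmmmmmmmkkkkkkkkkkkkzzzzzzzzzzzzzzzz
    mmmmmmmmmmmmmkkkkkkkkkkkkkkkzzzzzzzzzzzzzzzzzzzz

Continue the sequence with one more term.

mmmmmmmmmmmmmmmmkkkkkkkkkkkkkkkkkkzzzzzzzzzzzzzzzzzzzzzzzz

Term n consists of 3n-2 m's, followed by 3n k's, followed by 4n z's, where the shown terms are n = 2, 3, 4, 5.
Setting n = 6 gives 16, 18, 24 characters in each block.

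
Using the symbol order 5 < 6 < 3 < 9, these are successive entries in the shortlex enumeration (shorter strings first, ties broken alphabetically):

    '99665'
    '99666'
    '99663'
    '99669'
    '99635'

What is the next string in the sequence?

99636

The successor of 99635 increments the rightmost position that isn't already 9 and resets every position after it to 5.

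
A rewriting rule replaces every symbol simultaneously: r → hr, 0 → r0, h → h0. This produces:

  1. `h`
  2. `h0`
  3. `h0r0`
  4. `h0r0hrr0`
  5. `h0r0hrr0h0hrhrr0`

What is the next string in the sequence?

h0r0hrr0h0hrhrr0h0r0h0hrh0hrhrr0

Applying the rule to each of the 16 symbols of h0r0hrr0h0hrhrr0 gives the pieces h0 r0 hr r0 h0 hr hr r0 h0 r0 h0 hr h0 hr hr r0, which concatenate to the answer.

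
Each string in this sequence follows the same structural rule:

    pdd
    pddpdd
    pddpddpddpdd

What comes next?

Each string is two copies of the previous one concatenated.
So the next term is two copies of pddpddpddpdd.

pddpddpddpddpddpddpddpdd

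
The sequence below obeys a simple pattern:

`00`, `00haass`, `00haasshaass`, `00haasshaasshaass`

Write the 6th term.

The strings grow by a fixed suffix haass each time.
From 00haasshaasshaass, 2 further steps: 00haasshaasshaass → 00haasshaasshaasshaass → (answer).

00haasshaasshaasshaasshaass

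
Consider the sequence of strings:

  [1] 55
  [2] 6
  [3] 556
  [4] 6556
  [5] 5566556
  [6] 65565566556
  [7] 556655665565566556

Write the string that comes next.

Each term (from the third on) is the two preceding terms concatenated in order: term 3 = 55·6 = 556.
So term 8 is 65565566556·556655665565566556.

65565566556556655665565566556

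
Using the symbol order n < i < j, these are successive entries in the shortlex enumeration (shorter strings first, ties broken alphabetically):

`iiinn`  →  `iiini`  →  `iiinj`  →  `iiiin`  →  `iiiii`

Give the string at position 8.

iiiji

Continuing the enumeration 3 steps past iiiii: iiiii → iiiij → iiijn → (answer).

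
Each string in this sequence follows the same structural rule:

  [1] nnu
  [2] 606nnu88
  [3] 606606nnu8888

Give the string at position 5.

Every step adds 606 to the front and 88 to the end of the previous string.
From 606606nnu8888, 2 further steps: 606606nnu8888 → 606606606nnu888888 → (answer).

606606606606nnu88888888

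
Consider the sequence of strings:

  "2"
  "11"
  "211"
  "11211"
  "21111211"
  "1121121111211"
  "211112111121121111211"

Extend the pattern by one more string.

From term 3 onward, concatenate the second-to-last term with the last: 2·11 = 211, 11·211 = 11211, …
The next term joins 1121121111211 and 211112111121121111211.

1121121111211211112111121121111211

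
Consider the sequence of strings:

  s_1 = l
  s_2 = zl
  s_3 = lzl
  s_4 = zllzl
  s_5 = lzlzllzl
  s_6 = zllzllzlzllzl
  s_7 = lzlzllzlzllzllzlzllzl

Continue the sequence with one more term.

From term 3 onward, concatenate the second-to-last term with the last: l·zl = lzl, zl·lzl = zllzl, …
So term 8 is zllzllzlzllzl·lzlzllzlzllzllzlzllzl.

zllzllzlzllzllzlzllzlzllzllzlzllzl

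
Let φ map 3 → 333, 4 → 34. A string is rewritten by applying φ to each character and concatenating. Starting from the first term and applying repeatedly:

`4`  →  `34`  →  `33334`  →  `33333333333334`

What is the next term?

Applying the rule to each of the 14 symbols of 33333333333334 gives the pieces 333 333 333 333 333 333 333 333 333 333 333 333 333 34, which concatenate to the answer.

33333333333333333333333333333333333333334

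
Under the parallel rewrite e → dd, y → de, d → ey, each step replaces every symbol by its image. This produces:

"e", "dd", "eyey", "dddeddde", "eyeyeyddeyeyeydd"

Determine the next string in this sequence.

dddedddedddeeyeydddedddedddeeyey

φ(eyeyeyddeyeyeydd) expands symbol-by-symbol to dd de dd de dd de ey ey dd de dd de dd de ey ey; joining the 16 pieces gives the next term.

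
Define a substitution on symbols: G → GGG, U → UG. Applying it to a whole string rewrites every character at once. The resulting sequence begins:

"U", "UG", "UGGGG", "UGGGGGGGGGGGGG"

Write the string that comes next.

Replace each of the 14 characters of UGGGGGGGGGGGGG in place — UG GGG GGG GGG GGG GGG GGG GGG GGG GGG GGG GGG GGG GGG — and concatenate.

UGGGGGGGGGGGGGGGGGGGGGGGGGGGGGGGGGGGGGGGG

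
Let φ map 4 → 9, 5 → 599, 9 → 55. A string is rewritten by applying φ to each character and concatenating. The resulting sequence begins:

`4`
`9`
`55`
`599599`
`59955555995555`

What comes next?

φ(59955555995555) expands symbol-by-symbol to 599 55 55 599 599 599 599 599 55 55 599 599 599 599; joining the 14 pieces gives the next term.

59955555995995995995995555599599599599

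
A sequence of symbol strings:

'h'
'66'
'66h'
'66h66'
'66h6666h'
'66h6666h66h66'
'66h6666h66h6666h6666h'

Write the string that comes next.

66h6666h66h6666h6666h66h6666h66h66

Each term (from the third on) is the previous term followed by the one before it: term 3 = 66·h = 66h.
Continuing: 66h6666h66h6666h6666h · 66h6666h66h66 gives term 8.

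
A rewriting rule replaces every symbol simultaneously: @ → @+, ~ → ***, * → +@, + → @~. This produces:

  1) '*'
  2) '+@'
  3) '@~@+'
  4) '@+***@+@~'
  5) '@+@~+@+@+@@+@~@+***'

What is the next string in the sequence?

@+@~@+***@~@+@~@+@~@+@+@~@+***@+@~+@+@+@

Applying the rule to each of the 19 symbols of @+@~+@+@+@@+@~@+*** gives the pieces @+ @~ @+ *** @~ @+ @~ @+ @~ @+ @+ @~ @+ *** @+ @~ +@ +@ +@, which concatenate to the answer.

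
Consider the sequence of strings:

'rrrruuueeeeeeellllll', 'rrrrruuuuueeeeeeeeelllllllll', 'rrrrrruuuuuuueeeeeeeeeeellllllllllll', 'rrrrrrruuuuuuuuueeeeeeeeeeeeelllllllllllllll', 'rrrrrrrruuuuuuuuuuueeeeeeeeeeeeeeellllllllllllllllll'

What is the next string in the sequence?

The n-th term is n+2 r's then 2n-1 u's then 2n+3 e's then 3n l's, where the shown terms are n = 2, 3, 4, 5, 6.
At n = 7 the blocks have lengths 9, 13, 17, 21.

rrrrrrrrruuuuuuuuuuuuueeeeeeeeeeeeeeeeelllllllllllllllllllll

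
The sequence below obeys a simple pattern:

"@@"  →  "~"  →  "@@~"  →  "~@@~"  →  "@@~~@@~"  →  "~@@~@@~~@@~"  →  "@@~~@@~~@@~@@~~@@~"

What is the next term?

Each term (from the third on) is the two preceding terms concatenated in order: term 3 = @@·~ = @@~.
The next term joins ~@@~@@~~@@~ and @@~~@@~~@@~@@~~@@~.

~@@~@@~~@@~@@~~@@~~@@~@@~~@@~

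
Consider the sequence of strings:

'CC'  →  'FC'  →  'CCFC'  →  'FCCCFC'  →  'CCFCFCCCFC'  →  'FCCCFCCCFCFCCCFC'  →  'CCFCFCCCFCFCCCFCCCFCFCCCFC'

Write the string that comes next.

FCCCFCCCFCFCCCFCCCFCFCCCFCFCCCFCCCFCFCCCFC

From term 3 onward, concatenate the second-to-last term with the last: CC·FC = CCFC, FC·CCFC = FCCCFC, …
The next term joins FCCCFCCCFCFCCCFC and CCFCFCCCFCFCCCFCCCFCFCCCFC.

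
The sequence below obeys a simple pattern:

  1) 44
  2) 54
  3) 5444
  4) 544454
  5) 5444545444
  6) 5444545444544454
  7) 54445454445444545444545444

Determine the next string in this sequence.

544454544454445454445454445444545444544454

From term 3 onward, concatenate the last term with the second-to-last: 54·44 = 5444, 5444·54 = 544454, …
So term 8 is 54445454445444545444545444·5444545444544454.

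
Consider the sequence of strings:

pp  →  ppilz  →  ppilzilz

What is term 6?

Each term is the previous one with ilz appended.
From ppilzilz, 3 further steps: ppilzilz → ppilzilzilz → ppilzilzilzilz → (answer).

ppilzilzilzilzilz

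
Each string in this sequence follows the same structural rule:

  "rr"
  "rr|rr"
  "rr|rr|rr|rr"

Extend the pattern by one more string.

rr|rr|rr|rr|rr|rr|rr|rr

Each string is two copies of the previous one joined by '|'.
One more doubling of rr|rr|rr|rr gives the answer.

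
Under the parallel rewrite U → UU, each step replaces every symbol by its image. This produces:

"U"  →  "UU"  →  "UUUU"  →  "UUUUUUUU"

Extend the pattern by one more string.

UUUUUUUUUUUUUUUU

Apply φ to UUUUUUUU symbol by symbol: U→UU, U→UU, U→UU, U→UU, U→UU, U→UU, U→UU, U→UU; joined: UU UU UU UU UU UU UU UU.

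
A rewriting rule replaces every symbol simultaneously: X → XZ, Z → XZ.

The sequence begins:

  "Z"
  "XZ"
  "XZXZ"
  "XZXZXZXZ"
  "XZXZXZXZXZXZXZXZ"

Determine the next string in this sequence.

XZXZXZXZXZXZXZXZXZXZXZXZXZXZXZXZ

Replace each of the 16 characters of XZXZXZXZXZXZXZXZ in place — XZ XZ XZ XZ XZ XZ XZ XZ XZ XZ XZ XZ XZ XZ XZ XZ — and concatenate.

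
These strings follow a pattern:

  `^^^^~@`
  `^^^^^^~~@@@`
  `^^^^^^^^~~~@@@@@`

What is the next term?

Reading off run lengths: ^ runs 4, 6, 8; ~ runs 1, 2, 3; @ runs 1, 3, 5 — each is linear in n (n = 1, 2, …).
For the next term, n = 4, so the run lengths are 10, 4, 7.

^^^^^^^^^^~~~~@@@@@@@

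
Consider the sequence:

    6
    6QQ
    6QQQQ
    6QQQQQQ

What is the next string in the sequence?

The strings grow by a fixed suffix QQ each time.
So the next term is 6QQQQQQ·QQ.

6QQQQQQQQ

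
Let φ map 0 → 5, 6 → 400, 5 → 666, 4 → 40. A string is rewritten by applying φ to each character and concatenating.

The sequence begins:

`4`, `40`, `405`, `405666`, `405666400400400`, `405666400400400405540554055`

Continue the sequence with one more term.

Replace each of the 27 characters of 405666400400400405540554055 in place — 40 5 666 400 400 400 40 5 5 40 5 5 40 5 5 40 5 666 666 40 5 666 666 40 5 666 666 — and concatenate.

405666400400400405540554055405666666405666666405666666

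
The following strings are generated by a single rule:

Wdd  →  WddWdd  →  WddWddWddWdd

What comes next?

Every step duplicates the string.
So the next term is two copies of WddWddWddWdd.

WddWddWddWddWddWddWddWdd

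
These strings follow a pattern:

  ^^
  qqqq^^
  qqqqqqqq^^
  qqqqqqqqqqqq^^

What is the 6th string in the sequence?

qqqqqqqqqqqqqqqqqqqq^^

Every step adds qqqq at the front: s(k+1) = qqqq·s(k).
From qqqqqqqqqqqq^^, 2 further steps: qqqqqqqqqqqq^^ → qqqqqqqqqqqqqqqq^^ → (answer).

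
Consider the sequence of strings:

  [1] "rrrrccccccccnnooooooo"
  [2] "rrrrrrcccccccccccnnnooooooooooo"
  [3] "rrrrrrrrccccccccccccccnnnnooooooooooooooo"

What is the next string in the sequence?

Term n consists of 2n r's, followed by 3n+2 c's, followed by n n's, followed by 4n-1 o's, where the shown terms are n = 2, 3, 4.
At n = 5 the blocks have lengths 10, 17, 5, 19.

rrrrrrrrrrcccccccccccccccccnnnnnooooooooooooooooooo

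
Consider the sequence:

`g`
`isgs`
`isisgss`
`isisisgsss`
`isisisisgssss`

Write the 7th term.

isisisisisisgssssss

Every step adds is to the front and s to the end of the previous string.
From isisisisgssss, 2 further steps: isisisisgssss → isisisisisgsssss → (answer).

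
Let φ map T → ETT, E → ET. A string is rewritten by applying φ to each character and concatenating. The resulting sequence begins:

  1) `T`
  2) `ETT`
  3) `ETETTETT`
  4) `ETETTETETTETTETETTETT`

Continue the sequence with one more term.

Rewriting the 21 symbols of ETETTETETTETTETETTETT one by one yields ET ETT ET ETT ETT ET ETT ET ETT ETT ET ETT ETT ET ETT ET ETT ETT ET ETT ETT; concatenated:

ETETTETETTETTETETTETETTETTETETTETTETETTETETTETTETETTETT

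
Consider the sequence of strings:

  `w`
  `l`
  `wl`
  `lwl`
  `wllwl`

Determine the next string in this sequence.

From term 3 onward, concatenate the second-to-last term with the last: w·l = wl, l·wl = lwl, …
The next term joins lwl and wllwl.

lwlwllwl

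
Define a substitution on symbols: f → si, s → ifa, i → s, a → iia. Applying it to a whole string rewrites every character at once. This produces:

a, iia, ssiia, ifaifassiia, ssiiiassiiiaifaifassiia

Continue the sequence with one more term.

ifaifasssiiaifaifasssiiassiiiassiiiaifaifassiia

Applying the rule to each of the 23 symbols of ssiiiassiiiaifaifassiia gives the pieces ifa ifa s s s iia ifa ifa s s s iia s si iia s si iia ifa ifa s s iia, which concatenate to the answer.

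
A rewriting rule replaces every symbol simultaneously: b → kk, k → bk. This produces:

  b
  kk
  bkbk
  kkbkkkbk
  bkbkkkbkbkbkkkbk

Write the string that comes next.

Rewriting the 16 symbols of bkbkkkbkbkbkkkbk one by one yields kk bk kk bk bk bk kk bk kk bk kk bk bk bk kk bk; concatenated:

kkbkkkbkbkbkkkbkkkbkkkbkbkbkkkbk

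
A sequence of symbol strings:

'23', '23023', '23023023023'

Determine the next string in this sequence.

Each string is two copies of the previous one joined by '0'.
Doubling 23023023023 with '0' between the halves:

23023023023023023023023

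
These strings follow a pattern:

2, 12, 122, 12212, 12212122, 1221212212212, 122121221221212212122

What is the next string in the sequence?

1221212212212122121221221212212212

From term 3 onward, concatenate the last term with the second-to-last: 12·2 = 122, 122·12 = 12212, …
So term 8 is 122121221221212212122·1221212212212.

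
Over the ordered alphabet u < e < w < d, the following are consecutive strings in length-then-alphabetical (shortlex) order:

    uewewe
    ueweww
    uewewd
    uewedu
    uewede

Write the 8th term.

uewwuu

Stepping forward 3 times from uewede: uewede → uewedw → uewedd, then the target.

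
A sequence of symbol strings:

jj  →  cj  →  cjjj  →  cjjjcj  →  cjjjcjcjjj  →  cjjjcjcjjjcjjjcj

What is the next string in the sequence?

From term 3 onward, concatenate the last term with the second-to-last: cj·jj = cjjj, cjjj·cj = cjjjcj, …
So term 7 is cjjjcjcjjjcjjjcj·cjjjcjcjjj.

cjjjcjcjjjcjjjcjcjjjcjcjjj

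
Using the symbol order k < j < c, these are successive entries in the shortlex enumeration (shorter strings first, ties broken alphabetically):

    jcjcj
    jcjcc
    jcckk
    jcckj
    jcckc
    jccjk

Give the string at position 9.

Stepping forward 3 times from jccjk: jccjk → jccjj → jccjc, then the target.

jccck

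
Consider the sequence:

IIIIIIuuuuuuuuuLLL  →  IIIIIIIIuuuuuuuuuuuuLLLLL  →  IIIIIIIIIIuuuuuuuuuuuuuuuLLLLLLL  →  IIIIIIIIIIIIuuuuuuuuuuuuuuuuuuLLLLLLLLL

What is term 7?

The n-th term is 2n+2 I's then 3n+3 u's then 2n-1 L's, where the shown terms are n = 2, 3, 4, 5.
Setting n = 8 gives 18, 27, 15 characters in each block.

IIIIIIIIIIIIIIIIIIuuuuuuuuuuuuuuuuuuuuuuuuuuuLLLLLLLLLLLLLLL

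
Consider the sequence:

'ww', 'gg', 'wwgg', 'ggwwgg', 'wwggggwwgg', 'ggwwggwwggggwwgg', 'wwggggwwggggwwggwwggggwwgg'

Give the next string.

ggwwggwwggggwwggwwggggwwggggwwggwwggggwwgg

Each term (from the third on) is the two preceding terms concatenated in order: term 3 = ww·gg = wwgg.
So term 8 is ggwwggwwggggwwgg·wwggggwwggggwwggwwggggwwgg.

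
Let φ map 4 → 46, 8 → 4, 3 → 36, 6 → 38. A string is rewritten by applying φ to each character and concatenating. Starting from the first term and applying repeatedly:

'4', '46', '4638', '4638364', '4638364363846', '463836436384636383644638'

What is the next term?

φ(463836436384636383644638) expands symbol-by-symbol to 46 38 36 4 36 38 46 36 38 36 4 46 38 36 38 36 4 36 38 46 46 38 36 4; joining the 24 pieces gives the next term.

46383643638463638364463836383643638464638364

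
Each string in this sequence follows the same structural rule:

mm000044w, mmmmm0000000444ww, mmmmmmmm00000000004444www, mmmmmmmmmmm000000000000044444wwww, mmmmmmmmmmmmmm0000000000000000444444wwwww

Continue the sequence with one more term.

mmmmmmmmmmmmmmmmm00000000000000000004444444wwwwww

Term n consists of 3n-1 m's, followed by 3n+1 0's, followed by n+1 4's, followed by n w's (n = 1, 2, …).
For the next term, n = 6, so the run lengths are 17, 19, 7, 6.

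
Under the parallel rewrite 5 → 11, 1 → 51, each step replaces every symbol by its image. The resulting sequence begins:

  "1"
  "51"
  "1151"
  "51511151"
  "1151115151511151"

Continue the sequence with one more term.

51511151515111511151115151511151

Replace each of the 16 characters of 1151115151511151 in place — 51 51 11 51 51 51 11 51 11 51 11 51 51 51 11 51 — and concatenate.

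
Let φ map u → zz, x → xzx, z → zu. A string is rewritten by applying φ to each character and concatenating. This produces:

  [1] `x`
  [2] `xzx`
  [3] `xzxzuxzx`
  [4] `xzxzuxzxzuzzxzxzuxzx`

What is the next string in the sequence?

xzxzuxzxzuzzxzxzuxzxzuzzzuzuxzxzuxzxzuzzxzxzuxzx

φ(xzxzuxzxzuzzxzxzuxzx) expands symbol-by-symbol to xzx zu xzx zu zz xzx zu xzx zu zz zu zu xzx zu xzx zu zz xzx zu xzx; joining the 20 pieces gives the next term.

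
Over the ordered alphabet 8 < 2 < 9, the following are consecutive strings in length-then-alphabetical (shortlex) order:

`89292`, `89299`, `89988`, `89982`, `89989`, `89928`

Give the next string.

The successor of 89928 increments the rightmost position that isn't already 9 and resets every position after it to 8.

89922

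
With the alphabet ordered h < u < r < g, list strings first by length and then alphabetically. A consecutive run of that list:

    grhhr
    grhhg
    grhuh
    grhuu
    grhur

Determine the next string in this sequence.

grhug

Find the rightmost character of grhur below g, bump it to the next letter, and reset everything to its right to h.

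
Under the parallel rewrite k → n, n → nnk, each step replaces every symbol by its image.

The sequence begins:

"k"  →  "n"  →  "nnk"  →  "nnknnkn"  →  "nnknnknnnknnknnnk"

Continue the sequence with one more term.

Rewriting the 17 symbols of nnknnknnnknnknnnk one by one yields nnk nnk n nnk nnk n nnk nnk nnk n nnk nnk n nnk nnk nnk n; concatenated:

nnknnknnnknnknnnknnknnknnnknnknnnknnknnkn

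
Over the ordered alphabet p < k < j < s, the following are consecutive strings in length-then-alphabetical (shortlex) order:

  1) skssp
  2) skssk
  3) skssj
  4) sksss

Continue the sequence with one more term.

Treat sksss as a base-4 numeral over the given alphabet and add one, carrying through any trailing s's.

sjppp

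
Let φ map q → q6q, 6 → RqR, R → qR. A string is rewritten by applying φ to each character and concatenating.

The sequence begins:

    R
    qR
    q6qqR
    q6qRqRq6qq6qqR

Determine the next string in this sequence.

Rewriting the 14 symbols of q6qRqRq6qq6qqR one by one yields q6q RqR q6q qR q6q qR q6q RqR q6q q6q RqR q6q q6q qR; concatenated:

q6qRqRq6qqRq6qqRq6qRqRq6qq6qRqRq6qq6qqR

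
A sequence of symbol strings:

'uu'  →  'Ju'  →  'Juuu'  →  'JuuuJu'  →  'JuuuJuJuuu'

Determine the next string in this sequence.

JuuuJuJuuuJuuuJu

This is a Fibonacci-style word recurrence s(k) = s(k−1)·s(k−2): e.g. Ju·uu = Juuu.
So term 6 is JuuuJuJuuu·JuuuJu.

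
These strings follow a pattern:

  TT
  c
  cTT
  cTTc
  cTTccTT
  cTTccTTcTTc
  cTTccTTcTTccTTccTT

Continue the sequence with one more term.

cTTccTTcTTccTTccTTcTTccTTcTTc

From term 3 onward, concatenate the last term with the second-to-last: c·TT = cTT, cTT·c = cTTc, …
So term 8 is cTTccTTcTTccTTccTT·cTTccTTcTTc.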